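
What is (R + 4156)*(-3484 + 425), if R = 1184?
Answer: -16335060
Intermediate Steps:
(R + 4156)*(-3484 + 425) = (1184 + 4156)*(-3484 + 425) = 5340*(-3059) = -16335060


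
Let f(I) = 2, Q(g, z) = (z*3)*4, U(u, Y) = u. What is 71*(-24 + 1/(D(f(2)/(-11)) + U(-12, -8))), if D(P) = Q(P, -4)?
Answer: -102311/60 ≈ -1705.2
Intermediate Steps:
Q(g, z) = 12*z (Q(g, z) = (3*z)*4 = 12*z)
D(P) = -48 (D(P) = 12*(-4) = -48)
71*(-24 + 1/(D(f(2)/(-11)) + U(-12, -8))) = 71*(-24 + 1/(-48 - 12)) = 71*(-24 + 1/(-60)) = 71*(-24 - 1/60) = 71*(-1441/60) = -102311/60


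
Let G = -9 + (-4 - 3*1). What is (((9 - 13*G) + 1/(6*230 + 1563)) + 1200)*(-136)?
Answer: -567151552/2943 ≈ -1.9271e+5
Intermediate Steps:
G = -16 (G = -9 + (-4 - 3) = -9 - 7 = -16)
(((9 - 13*G) + 1/(6*230 + 1563)) + 1200)*(-136) = (((9 - 13*(-16)) + 1/(6*230 + 1563)) + 1200)*(-136) = (((9 + 208) + 1/(1380 + 1563)) + 1200)*(-136) = ((217 + 1/2943) + 1200)*(-136) = (638632/2943 + 1200)*(-136) = (4170232/2943)*(-136) = -567151552/2943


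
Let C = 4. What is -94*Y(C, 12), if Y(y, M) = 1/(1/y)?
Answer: -376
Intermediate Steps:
Y(y, M) = y
-94*Y(C, 12) = -94*4 = -376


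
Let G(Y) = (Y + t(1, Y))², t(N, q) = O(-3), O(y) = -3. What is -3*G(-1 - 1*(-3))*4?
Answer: -12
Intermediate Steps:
t(N, q) = -3
G(Y) = (-3 + Y)² (G(Y) = (Y - 3)² = (-3 + Y)²)
-3*G(-1 - 1*(-3))*4 = -3*(-3 + (-1 - 1*(-3)))²*4 = -3*(-3 + (-1 + 3))²*4 = -3*(-3 + 2)²*4 = -3*(-1)²*4 = -3*1*4 = -3*4 = -12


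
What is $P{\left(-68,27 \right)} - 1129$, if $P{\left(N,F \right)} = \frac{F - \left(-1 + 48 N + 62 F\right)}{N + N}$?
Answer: $- \frac{77581}{68} \approx -1140.9$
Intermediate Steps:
$P{\left(N,F \right)} = \frac{1 - 61 F - 48 N}{2 N}$ ($P{\left(N,F \right)} = \frac{F - \left(-1 + 48 N + 62 F\right)}{2 N} = \left(F - \left(-1 + 48 N + 62 F\right)\right) \frac{1}{2 N} = \left(1 - 61 F - 48 N\right) \frac{1}{2 N} = \frac{1 - 61 F - 48 N}{2 N}$)
$P{\left(-68,27 \right)} - 1129 = \frac{1 - 1647 - -3264}{2 \left(-68\right)} - 1129 = \frac{1}{2} \left(- \frac{1}{68}\right) \left(1 - 1647 + 3264\right) - 1129 = \frac{1}{2} \left(- \frac{1}{68}\right) 1618 - 1129 = - \frac{809}{68} - 1129 = - \frac{77581}{68}$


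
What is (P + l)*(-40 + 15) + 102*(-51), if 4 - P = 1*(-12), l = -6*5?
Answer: -4852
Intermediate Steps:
l = -30
P = 16 (P = 4 - (-12) = 4 - 1*(-12) = 4 + 12 = 16)
(P + l)*(-40 + 15) + 102*(-51) = (16 - 30)*(-40 + 15) + 102*(-51) = -14*(-25) - 5202 = 350 - 5202 = -4852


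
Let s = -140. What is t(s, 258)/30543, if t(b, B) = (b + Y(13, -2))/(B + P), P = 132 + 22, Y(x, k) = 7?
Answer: -133/12583716 ≈ -1.0569e-5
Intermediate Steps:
P = 154
t(b, B) = (7 + b)/(154 + B) (t(b, B) = (b + 7)/(B + 154) = (7 + b)/(154 + B))
t(s, 258)/30543 = ((7 - 140)/(154 + 258))/30543 = (-133/412)*(1/30543) = ((1/412)*(-133))*(1/30543) = -133/412*1/30543 = -133/12583716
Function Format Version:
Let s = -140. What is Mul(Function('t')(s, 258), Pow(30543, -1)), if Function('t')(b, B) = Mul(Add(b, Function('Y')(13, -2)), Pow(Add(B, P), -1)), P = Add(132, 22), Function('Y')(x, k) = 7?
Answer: Rational(-133, 12583716) ≈ -1.0569e-5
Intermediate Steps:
P = 154
Function('t')(b, B) = Mul(Pow(Add(154, B), -1), Add(7, b)) (Function('t')(b, B) = Mul(Add(b, 7), Pow(Add(B, 154), -1)) = Mul(Add(7, b), Pow(Add(154, B), -1)) = Mul(Pow(Add(154, B), -1), Add(7, b)))
Mul(Function('t')(s, 258), Pow(30543, -1)) = Mul(Mul(Pow(Add(154, 258), -1), Add(7, -140)), Pow(30543, -1)) = Mul(Mul(Pow(412, -1), -133), Rational(1, 30543)) = Mul(Mul(Rational(1, 412), -133), Rational(1, 30543)) = Mul(Rational(-133, 412), Rational(1, 30543)) = Rational(-133, 12583716)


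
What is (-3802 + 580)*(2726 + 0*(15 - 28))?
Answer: -8783172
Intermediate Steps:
(-3802 + 580)*(2726 + 0*(15 - 28)) = -3222*(2726 + 0*(-13)) = -3222*(2726 + 0) = -3222*2726 = -8783172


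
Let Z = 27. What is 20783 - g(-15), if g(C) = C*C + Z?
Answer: 20531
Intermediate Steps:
g(C) = 27 + C² (g(C) = C*C + 27 = C² + 27 = 27 + C²)
20783 - g(-15) = 20783 - (27 + (-15)²) = 20783 - (27 + 225) = 20783 - 1*252 = 20783 - 252 = 20531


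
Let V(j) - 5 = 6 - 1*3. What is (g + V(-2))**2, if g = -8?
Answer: 0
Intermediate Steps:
V(j) = 8 (V(j) = 5 + (6 - 1*3) = 5 + (6 - 3) = 5 + 3 = 8)
(g + V(-2))**2 = (-8 + 8)**2 = 0**2 = 0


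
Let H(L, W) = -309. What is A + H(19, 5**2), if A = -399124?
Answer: -399433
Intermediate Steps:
A + H(19, 5**2) = -399124 - 309 = -399433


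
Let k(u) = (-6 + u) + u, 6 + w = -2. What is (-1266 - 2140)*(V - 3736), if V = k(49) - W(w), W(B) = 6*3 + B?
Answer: 12445524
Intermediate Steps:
w = -8 (w = -6 - 2 = -8)
W(B) = 18 + B
k(u) = -6 + 2*u
V = 82 (V = (-6 + 2*49) - (18 - 8) = (-6 + 98) - 1*10 = 92 - 10 = 82)
(-1266 - 2140)*(V - 3736) = (-1266 - 2140)*(82 - 3736) = -3406*(-3654) = 12445524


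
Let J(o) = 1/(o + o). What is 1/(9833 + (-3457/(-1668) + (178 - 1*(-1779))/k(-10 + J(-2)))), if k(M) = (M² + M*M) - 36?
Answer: 2323524/22878141301 ≈ 0.00010156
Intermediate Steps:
J(o) = 1/(2*o)
k(M) = -36 + 2*M² (k(M) = (M² + M²) - 36 = 2*M² - 36 = -36 + 2*M²)
1/(9833 + (-3457/(-1668) + (178 - 1*(-1779))/k(-10 + J(-2)))) = 1/(9833 + (-3457/(-1668) + (178 - 1*(-1779))/(-36 + 2*(-10 + (½)/(-2))²))) = 1/(9833 + (-3457*(-1/1668) + (178 + 1779)/(-36 + 2*(-10 + (½)*(-½))²))) = 1/(9833 + (3457/1668 + 1957/(-36 + 2*(-10 - ¼)²))) = 1/(9833 + (3457/1668 + 1957/(-36 + 2*(-41/4)²))) = 1/(9833 + (3457/1668 + 1957/(-36 + 2*(1681/16)))) = 1/(9833 + (3457/1668 + 1957/(-36 + 1681/8))) = 1/(9833 + (3457/1668 + 1957/(1393/8))) = 1/(9833 + (3457/1668 + 1957*(8/1393))) = 1/(9833 + (3457/1668 + 15656/1393)) = 1/(9833 + 30929809/2323524) = 1/(22878141301/2323524) = 2323524/22878141301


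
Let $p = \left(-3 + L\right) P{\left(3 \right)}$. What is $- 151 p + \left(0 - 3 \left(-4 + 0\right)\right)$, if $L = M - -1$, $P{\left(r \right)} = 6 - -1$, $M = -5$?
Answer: $7411$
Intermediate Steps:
$P{\left(r \right)} = 7$ ($P{\left(r \right)} = 6 + 1 = 7$)
$L = -4$ ($L = -5 - -1 = -5 + 1 = -4$)
$p = -49$ ($p = \left(-3 - 4\right) 7 = \left(-7\right) 7 = -49$)
$- 151 p + \left(0 - 3 \left(-4 + 0\right)\right) = \left(-151\right) \left(-49\right) + \left(0 - 3 \left(-4 + 0\right)\right) = 7399 + \left(0 - -12\right) = 7399 + \left(0 + 12\right) = 7399 + 12 = 7411$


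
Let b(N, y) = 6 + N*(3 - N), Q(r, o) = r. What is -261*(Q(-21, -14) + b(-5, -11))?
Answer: 14355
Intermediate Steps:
-261*(Q(-21, -14) + b(-5, -11)) = -261*(-21 + (6 - 1*(-5)² + 3*(-5))) = -261*(-21 + (6 - 1*25 - 15)) = -261*(-21 + (6 - 25 - 15)) = -261*(-21 - 34) = -261*(-55) = 14355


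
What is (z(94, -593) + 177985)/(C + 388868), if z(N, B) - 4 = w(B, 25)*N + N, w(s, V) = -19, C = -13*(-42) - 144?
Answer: 176297/389270 ≈ 0.45289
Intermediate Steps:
C = 402 (C = 546 - 144 = 402)
z(N, B) = 4 - 18*N (z(N, B) = 4 + (-19*N + N) = 4 - 18*N)
(z(94, -593) + 177985)/(C + 388868) = ((4 - 18*94) + 177985)/(402 + 388868) = ((4 - 1692) + 177985)/389270 = (-1688 + 177985)*(1/389270) = 176297*(1/389270) = 176297/389270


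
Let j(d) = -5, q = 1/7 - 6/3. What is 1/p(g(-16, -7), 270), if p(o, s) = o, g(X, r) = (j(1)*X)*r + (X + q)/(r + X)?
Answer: -161/90035 ≈ -0.0017882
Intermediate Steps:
q = -13/7 (q = 1*(⅐) - 6*⅓ = ⅐ - 2 = -13/7 ≈ -1.8571)
g(X, r) = (-13/7 + X)/(X + r) - 5*X*r (g(X, r) = (-5*X)*r + (X - 13/7)/(r + X) = -5*X*r + (-13/7 + X)/(X + r) = (-13/7 + X)/(X + r) - 5*X*r)
1/p(g(-16, -7), 270) = 1/((-13/7 - 16 - 5*(-16)*(-7)² - 5*(-7)*(-16)²)/(-16 - 7)) = 1/((-13/7 - 16 - 5*(-16)*49 - 5*(-7)*256)/(-23)) = 1/(-(-13/7 - 16 + 3920 + 8960)/23) = 1/(-1/23*90035/7) = 1/(-90035/161) = -161/90035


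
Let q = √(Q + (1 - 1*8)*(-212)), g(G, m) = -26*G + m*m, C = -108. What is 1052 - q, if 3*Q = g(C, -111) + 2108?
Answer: 1052 - 23*√123/3 ≈ 966.97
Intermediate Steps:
g(G, m) = m² - 26*G (g(G, m) = -26*G + m² = m² - 26*G)
Q = 17237/3 (Q = (((-111)² - 26*(-108)) + 2108)/3 = ((12321 + 2808) + 2108)/3 = (15129 + 2108)/3 = (⅓)*17237 = 17237/3 ≈ 5745.7)
q = 23*√123/3 (q = √(17237/3 + (1 - 1*8)*(-212)) = √(17237/3 + (1 - 8)*(-212)) = √(17237/3 - 7*(-212)) = √(17237/3 + 1484) = √(21689/3) = 23*√123/3 ≈ 85.027)
1052 - q = 1052 - 23*√123/3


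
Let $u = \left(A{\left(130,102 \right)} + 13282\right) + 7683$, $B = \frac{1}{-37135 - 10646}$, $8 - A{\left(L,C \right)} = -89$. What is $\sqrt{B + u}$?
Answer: $\frac{7 \sqrt{109036395961}}{15927} \approx 145.13$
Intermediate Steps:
$A{\left(L,C \right)} = 97$ ($A{\left(L,C \right)} = 8 - -89 = 8 + 89 = 97$)
$B = - \frac{1}{47781}$ ($B = \frac{1}{-47781} = - \frac{1}{47781} \approx -2.0929 \cdot 10^{-5}$)
$u = 21062$ ($u = \left(97 + 13282\right) + 7683 = 13379 + 7683 = 21062$)
$\sqrt{B + u} = \sqrt{- \frac{1}{47781} + 21062} = \sqrt{\frac{1006363421}{47781}} = \frac{7 \sqrt{109036395961}}{15927}$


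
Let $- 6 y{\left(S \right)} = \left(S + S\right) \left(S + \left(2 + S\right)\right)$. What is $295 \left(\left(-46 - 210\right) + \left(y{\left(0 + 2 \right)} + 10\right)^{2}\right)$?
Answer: $-64900$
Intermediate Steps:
$y{\left(S \right)} = - \frac{S \left(2 + 2 S\right)}{3}$ ($y{\left(S \right)} = - \frac{\left(S + S\right) \left(S + \left(2 + S\right)\right)}{6} = - \frac{2 S \left(2 + 2 S\right)}{6} = - \frac{S \left(2 + 2 S\right)}{3}$)
$295 \left(\left(-46 - 210\right) + \left(y{\left(0 + 2 \right)} + 10\right)^{2}\right) = 295 \left(\left(-46 - 210\right) + \left(- \frac{2 \left(0 + 2\right) \left(1 + \left(0 + 2\right)\right)}{3} + 10\right)^{2}\right) = 295 \left(\left(-46 - 210\right) + \left(\left(- \frac{2}{3}\right) 2 \left(1 + 2\right) + 10\right)^{2}\right) = 295 \left(-256 + \left(\left(- \frac{2}{3}\right) 2 \cdot 3 + 10\right)^{2}\right) = 295 \left(-256 + \left(-4 + 10\right)^{2}\right) = 295 \left(-256 + 6^{2}\right) = 295 \left(-256 + 36\right) = 295 \left(-220\right) = -64900$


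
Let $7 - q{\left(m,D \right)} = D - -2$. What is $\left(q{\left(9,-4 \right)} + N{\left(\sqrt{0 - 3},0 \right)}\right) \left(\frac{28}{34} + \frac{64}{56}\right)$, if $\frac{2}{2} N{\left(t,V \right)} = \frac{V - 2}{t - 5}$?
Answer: $\frac{15327}{833} + \frac{117 i \sqrt{3}}{833} \approx 18.4 + 0.24328 i$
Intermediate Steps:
$q{\left(m,D \right)} = 5 - D$ ($q{\left(m,D \right)} = 7 - \left(D - -2\right) = 7 - \left(D + 2\right) = 7 - \left(2 + D\right) = 5 - D$)
$N{\left(t,V \right)} = \frac{-2 + V}{-5 + t}$ ($N{\left(t,V \right)} = \frac{V - 2}{t - 5} = \frac{-2 + V}{-5 + t}$)
$\left(q{\left(9,-4 \right)} + N{\left(\sqrt{0 - 3},0 \right)}\right) \left(\frac{28}{34} + \frac{64}{56}\right) = \left(\left(5 - -4\right) + \frac{-2 + 0}{-5 + \sqrt{0 - 3}}\right) \left(\frac{28}{34} + \frac{64}{56}\right) = \left(\left(5 + 4\right) + \frac{1}{-5 + \sqrt{-3}} \left(-2\right)\right) \left(28 \cdot \frac{1}{34} + 64 \cdot \frac{1}{56}\right) = \left(9 + \frac{1}{-5 + i \sqrt{3}} \left(-2\right)\right) \left(\frac{14}{17} + \frac{8}{7}\right) = \left(9 - \frac{2}{-5 + i \sqrt{3}}\right) \frac{234}{119} = \frac{2106}{119} - \frac{468}{119 \left(-5 + i \sqrt{3}\right)}$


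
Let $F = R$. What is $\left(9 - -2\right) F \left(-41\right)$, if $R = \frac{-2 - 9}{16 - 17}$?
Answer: $-4961$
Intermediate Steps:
$R = 11$ ($R = - \frac{11}{-1} = \left(-11\right) \left(-1\right) = 11$)
$F = 11$
$\left(9 - -2\right) F \left(-41\right) = \left(9 - -2\right) 11 \left(-41\right) = \left(9 + 2\right) 11 \left(-41\right) = 11 \cdot 11 \left(-41\right) = 121 \left(-41\right) = -4961$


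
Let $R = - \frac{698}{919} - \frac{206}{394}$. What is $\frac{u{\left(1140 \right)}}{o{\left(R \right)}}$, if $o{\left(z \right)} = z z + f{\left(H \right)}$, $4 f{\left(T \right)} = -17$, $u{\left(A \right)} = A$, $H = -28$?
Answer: $- \frac{149461149391440}{341603019157} \approx -437.53$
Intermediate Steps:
$R = - \frac{232163}{181043}$ ($R = \left(-698\right) \frac{1}{919} - \frac{103}{197} = - \frac{698}{919} - \frac{103}{197} = - \frac{232163}{181043} \approx -1.2824$)
$f{\left(T \right)} = - \frac{17}{4}$ ($f{\left(T \right)} = \frac{1}{4} \left(-17\right) = - \frac{17}{4}$)
$o{\left(z \right)} = - \frac{17}{4} + z^{2}$ ($o{\left(z \right)} = z z - \frac{17}{4} = z^{2} - \frac{17}{4} = - \frac{17}{4} + z^{2}$)
$\frac{u{\left(1140 \right)}}{o{\left(R \right)}} = \frac{1140}{- \frac{17}{4} + \left(- \frac{232163}{181043}\right)^{2}} = \frac{1140}{- \frac{17}{4} + \frac{53899658569}{32776567849}} = \frac{1140}{- \frac{341603019157}{131106271396}} = 1140 \left(- \frac{131106271396}{341603019157}\right) = - \frac{149461149391440}{341603019157}$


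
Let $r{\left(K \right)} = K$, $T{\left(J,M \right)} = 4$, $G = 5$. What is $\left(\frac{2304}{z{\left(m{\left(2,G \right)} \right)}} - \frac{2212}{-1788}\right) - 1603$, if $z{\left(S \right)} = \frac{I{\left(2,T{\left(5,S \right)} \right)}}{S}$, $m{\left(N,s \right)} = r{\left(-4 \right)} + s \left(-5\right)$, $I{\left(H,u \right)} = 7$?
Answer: $- \frac{34878668}{3129} \approx -11147.0$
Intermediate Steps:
$m{\left(N,s \right)} = -4 - 5 s$ ($m{\left(N,s \right)} = -4 + s \left(-5\right) = -4 - 5 s$)
$z{\left(S \right)} = \frac{7}{S}$
$\left(\frac{2304}{z{\left(m{\left(2,G \right)} \right)}} - \frac{2212}{-1788}\right) - 1603 = \left(\frac{2304}{7 \frac{1}{-4 - 25}} - \frac{2212}{-1788}\right) - 1603 = \left(\frac{2304}{7 \frac{1}{-4 - 25}} - - \frac{553}{447}\right) - 1603 = \left(\frac{2304}{7 \frac{1}{-29}} + \frac{553}{447}\right) - 1603 = \left(\frac{2304}{7 \left(- \frac{1}{29}\right)} + \frac{553}{447}\right) - 1603 = \left(\frac{2304}{- \frac{7}{29}} + \frac{553}{447}\right) - 1603 = \left(2304 \left(- \frac{29}{7}\right) + \frac{553}{447}\right) - 1603 = \left(- \frac{66816}{7} + \frac{553}{447}\right) - 1603 = - \frac{29862881}{3129} - 1603 = - \frac{34878668}{3129}$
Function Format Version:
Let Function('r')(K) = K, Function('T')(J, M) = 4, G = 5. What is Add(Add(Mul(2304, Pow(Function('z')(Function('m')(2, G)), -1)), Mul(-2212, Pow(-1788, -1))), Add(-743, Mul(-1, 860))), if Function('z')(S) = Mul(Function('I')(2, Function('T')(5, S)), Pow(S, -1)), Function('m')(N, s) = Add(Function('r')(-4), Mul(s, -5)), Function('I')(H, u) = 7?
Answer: Rational(-34878668, 3129) ≈ -11147.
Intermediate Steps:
Function('m')(N, s) = Add(-4, Mul(-5, s)) (Function('m')(N, s) = Add(-4, Mul(s, -5)) = Add(-4, Mul(-5, s)))
Function('z')(S) = Mul(7, Pow(S, -1))
Add(Add(Mul(2304, Pow(Function('z')(Function('m')(2, G)), -1)), Mul(-2212, Pow(-1788, -1))), Add(-743, Mul(-1, 860))) = Add(Add(Mul(2304, Pow(Mul(7, Pow(Add(-4, Mul(-5, 5)), -1)), -1)), Mul(-2212, Pow(-1788, -1))), Add(-743, Mul(-1, 860))) = Add(Add(Mul(2304, Pow(Mul(7, Pow(Add(-4, -25), -1)), -1)), Mul(-2212, Rational(-1, 1788))), Add(-743, -860)) = Add(Add(Mul(2304, Pow(Mul(7, Pow(-29, -1)), -1)), Rational(553, 447)), -1603) = Add(Add(Mul(2304, Pow(Mul(7, Rational(-1, 29)), -1)), Rational(553, 447)), -1603) = Add(Add(Mul(2304, Pow(Rational(-7, 29), -1)), Rational(553, 447)), -1603) = Add(Add(Mul(2304, Rational(-29, 7)), Rational(553, 447)), -1603) = Add(Add(Rational(-66816, 7), Rational(553, 447)), -1603) = Add(Rational(-29862881, 3129), -1603) = Rational(-34878668, 3129)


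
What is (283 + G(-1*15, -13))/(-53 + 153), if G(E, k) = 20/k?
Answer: 3659/1300 ≈ 2.8146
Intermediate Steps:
(283 + G(-1*15, -13))/(-53 + 153) = (283 + 20/(-13))/(-53 + 153) = (283 + 20*(-1/13))/100 = (283 - 20/13)*(1/100) = (3659/13)*(1/100) = 3659/1300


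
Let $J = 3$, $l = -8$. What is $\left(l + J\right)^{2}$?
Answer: $25$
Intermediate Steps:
$\left(l + J\right)^{2} = \left(-8 + 3\right)^{2} = \left(-5\right)^{2} = 25$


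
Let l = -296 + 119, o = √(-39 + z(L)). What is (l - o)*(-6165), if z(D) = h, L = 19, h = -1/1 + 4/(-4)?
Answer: 1091205 + 6165*I*√41 ≈ 1.0912e+6 + 39475.0*I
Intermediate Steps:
h = -2 (h = -1*1 + 4*(-¼) = -1 - 1 = -2)
z(D) = -2
o = I*√41 (o = √(-39 - 2) = √(-41) = I*√41 ≈ 6.4031*I)
l = -177
(l - o)*(-6165) = (-177 - I*√41)*(-6165) = 1091205 + 6165*I*√41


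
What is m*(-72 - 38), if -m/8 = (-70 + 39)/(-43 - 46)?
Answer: 27280/89 ≈ 306.52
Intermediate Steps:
m = -248/89 (m = -8*(-70 + 39)/(-43 - 46) = -(-248)/(-89) = -(-248)*(-1)/89 = -8*31/89 = -248/89 ≈ -2.7865)
m*(-72 - 38) = -248*(-72 - 38)/89 = -248/89*(-110) = 27280/89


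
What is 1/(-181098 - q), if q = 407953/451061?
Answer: -34697/6283588687 ≈ -5.5218e-6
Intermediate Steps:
q = 31381/34697 (q = 407953*(1/451061) = 31381/34697 ≈ 0.90443)
1/(-181098 - q) = 1/(-181098 - 1*31381/34697) = 1/(-181098 - 31381/34697) = 1/(-6283588687/34697) = -34697/6283588687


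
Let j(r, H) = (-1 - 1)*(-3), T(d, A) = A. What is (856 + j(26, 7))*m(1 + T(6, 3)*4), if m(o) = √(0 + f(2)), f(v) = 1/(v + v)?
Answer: 431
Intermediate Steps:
j(r, H) = 6 (j(r, H) = -2*(-3) = 6)
f(v) = 1/(2*v)
m(o) = ½ (m(o) = √(0 + (½)/2) = √(0 + (½)*(½)) = √(0 + ¼) = √(¼) = ½)
(856 + j(26, 7))*m(1 + T(6, 3)*4) = (856 + 6)*(½) = 862*(½) = 431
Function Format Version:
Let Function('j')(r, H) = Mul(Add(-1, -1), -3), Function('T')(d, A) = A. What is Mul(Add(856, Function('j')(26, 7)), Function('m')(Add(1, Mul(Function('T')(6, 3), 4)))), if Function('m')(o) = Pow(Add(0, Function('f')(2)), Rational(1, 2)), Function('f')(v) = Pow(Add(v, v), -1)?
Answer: 431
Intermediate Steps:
Function('j')(r, H) = 6 (Function('j')(r, H) = Mul(-2, -3) = 6)
Function('f')(v) = Mul(Rational(1, 2), Pow(v, -1)) (Function('f')(v) = Pow(Mul(2, v), -1) = Mul(Rational(1, 2), Pow(v, -1)))
Function('m')(o) = Rational(1, 2) (Function('m')(o) = Pow(Add(0, Mul(Rational(1, 2), Pow(2, -1))), Rational(1, 2)) = Pow(Add(0, Mul(Rational(1, 2), Rational(1, 2))), Rational(1, 2)) = Pow(Add(0, Rational(1, 4)), Rational(1, 2)) = Pow(Rational(1, 4), Rational(1, 2)) = Rational(1, 2))
Mul(Add(856, Function('j')(26, 7)), Function('m')(Add(1, Mul(Function('T')(6, 3), 4)))) = Mul(Add(856, 6), Rational(1, 2)) = Mul(862, Rational(1, 2)) = 431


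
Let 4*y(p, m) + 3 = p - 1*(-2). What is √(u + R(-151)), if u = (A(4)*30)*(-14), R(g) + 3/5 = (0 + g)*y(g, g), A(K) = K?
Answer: √101435/5 ≈ 63.698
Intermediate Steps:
y(p, m) = -¼ + p/4 (y(p, m) = -¾ + (p - 1*(-2))/4 = -¾ + (p + 2)/4 = -¾ + (2 + p)/4 = -¾ + (½ + p/4) = -¼ + p/4)
R(g) = -⅗ + g*(-¼ + g/4) (R(g) = -⅗ + (0 + g)*(-¼ + g/4) = -⅗ + g*(-¼ + g/4))
u = -1680 (u = (4*30)*(-14) = 120*(-14) = -1680)
√(u + R(-151)) = √(-1680 + (-⅗ + (¼)*(-151)*(-1 - 151))) = √(-1680 + (-⅗ + (¼)*(-151)*(-152))) = √(-1680 + (-⅗ + 5738)) = √(-1680 + 28687/5) = √(20287/5) = √101435/5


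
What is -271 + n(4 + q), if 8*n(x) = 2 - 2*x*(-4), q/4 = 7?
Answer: -955/4 ≈ -238.75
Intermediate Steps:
q = 28 (q = 4*7 = 28)
n(x) = ¼ + x (n(x) = (2 - 2*x*(-4))/8 = (2 + 8*x)/8 = ¼ + x)
-271 + n(4 + q) = -271 + (¼ + (4 + 28)) = -271 + (¼ + 32) = -271 + 129/4 = -955/4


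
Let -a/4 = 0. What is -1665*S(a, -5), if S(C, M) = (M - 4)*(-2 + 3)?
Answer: 14985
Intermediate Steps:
a = 0 (a = -4*0 = 0)
S(C, M) = -4 + M (S(C, M) = (-4 + M)*1 = -4 + M)
-1665*S(a, -5) = -1665*(-4 - 5) = -1665*(-9) = 14985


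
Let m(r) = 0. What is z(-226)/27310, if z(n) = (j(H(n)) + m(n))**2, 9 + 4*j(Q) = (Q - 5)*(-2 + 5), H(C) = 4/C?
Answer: 1846881/1394885560 ≈ 0.0013240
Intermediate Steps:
j(Q) = -6 + 3*Q/4 (j(Q) = -9/4 + ((Q - 5)*(-2 + 5))/4 = -9/4 + ((-5 + Q)*3)/4 = -9/4 + (-15 + 3*Q)/4 = -9/4 + (-15/4 + 3*Q/4) = -6 + 3*Q/4)
z(n) = (-6 + 3/n)**2 (z(n) = ((-6 + 3*(4/n)/4) + 0)**2 = ((-6 + 3/n) + 0)**2 = (-6 + 3/n)**2)
z(-226)/27310 = (9*(-1 + 2*(-226))**2/(-226)**2)/27310 = (9*(1/51076)*(-1 - 452)**2)*(1/27310) = (9*(1/51076)*(-453)**2)*(1/27310) = (9*(1/51076)*205209)*(1/27310) = (1846881/51076)*(1/27310) = 1846881/1394885560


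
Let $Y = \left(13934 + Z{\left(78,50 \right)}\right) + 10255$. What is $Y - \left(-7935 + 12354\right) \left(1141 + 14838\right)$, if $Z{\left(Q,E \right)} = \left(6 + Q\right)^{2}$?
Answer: $-70579956$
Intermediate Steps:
$Y = 31245$ ($Y = \left(13934 + \left(6 + 78\right)^{2}\right) + 10255 = \left(13934 + 84^{2}\right) + 10255 = \left(13934 + 7056\right) + 10255 = 20990 + 10255 = 31245$)
$Y - \left(-7935 + 12354\right) \left(1141 + 14838\right) = 31245 - \left(-7935 + 12354\right) \left(1141 + 14838\right) = 31245 - 4419 \cdot 15979 = 31245 - 70611201 = -70579956$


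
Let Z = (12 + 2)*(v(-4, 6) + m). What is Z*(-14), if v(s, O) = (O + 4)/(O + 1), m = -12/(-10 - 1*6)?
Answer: -427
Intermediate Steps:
m = ¾ (m = -12/(-10 - 6) = -12/(-16) = -12*(-1/16) = ¾ ≈ 0.75000)
v(s, O) = (4 + O)/(1 + O)
Z = 61/2 (Z = (12 + 2)*((4 + 6)/(1 + 6) + ¾) = 14*(10/7 + ¾) = 14*(61/28) = 61/2 ≈ 30.500)
Z*(-14) = (61/2)*(-14) = -427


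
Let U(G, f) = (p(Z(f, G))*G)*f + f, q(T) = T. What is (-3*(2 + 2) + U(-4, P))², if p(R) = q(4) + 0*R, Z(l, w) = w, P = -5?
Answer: 3969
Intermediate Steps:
p(R) = 4 (p(R) = 4 + 0*R = 4 + 0 = 4)
U(G, f) = f + 4*G*f (U(G, f) = (4*G)*f + f = 4*G*f + f = f + 4*G*f)
(-3*(2 + 2) + U(-4, P))² = (-3*(2 + 2) - 5*(1 + 4*(-4)))² = (-3*4 - 5*(1 - 16))² = (-12 - 5*(-15))² = (-12 + 75)² = 63² = 3969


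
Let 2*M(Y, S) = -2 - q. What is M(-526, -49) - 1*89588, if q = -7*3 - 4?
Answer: -179153/2 ≈ -89577.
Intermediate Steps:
q = -25 (q = -21 - 4 = -25)
M(Y, S) = 23/2 (M(Y, S) = (-2 - 1*(-25))/2 = (-2 + 25)/2 = (1/2)*23 = 23/2)
M(-526, -49) - 1*89588 = 23/2 - 1*89588 = 23/2 - 89588 = -179153/2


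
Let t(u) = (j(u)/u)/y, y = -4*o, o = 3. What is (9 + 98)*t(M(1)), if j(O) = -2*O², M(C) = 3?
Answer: 107/2 ≈ 53.500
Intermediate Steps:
y = -12 (y = -4*3 = -12)
t(u) = u/6 (t(u) = ((-2*u²)/u)/(-12) = -2*u*(-1/12) = u/6)
(9 + 98)*t(M(1)) = (9 + 98)*((⅙)*3) = 107*(½) = 107/2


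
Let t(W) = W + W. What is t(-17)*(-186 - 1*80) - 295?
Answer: 8749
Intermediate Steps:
t(W) = 2*W
t(-17)*(-186 - 1*80) - 295 = (2*(-17))*(-186 - 1*80) - 295 = -34*(-186 - 80) - 295 = -34*(-266) - 295 = 9044 - 295 = 8749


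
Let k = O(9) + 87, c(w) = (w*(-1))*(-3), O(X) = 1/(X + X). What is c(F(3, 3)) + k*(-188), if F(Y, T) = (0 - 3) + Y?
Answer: -147298/9 ≈ -16366.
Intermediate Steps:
F(Y, T) = -3 + Y
O(X) = 1/(2*X)
c(w) = 3*w (c(w) = -w*(-3) = 3*w)
k = 1567/18 (k = (½)/9 + 87 = (½)*(⅑) + 87 = 1/18 + 87 = 1567/18 ≈ 87.056)
c(F(3, 3)) + k*(-188) = 3*(-3 + 3) + (1567/18)*(-188) = 3*0 - 147298/9 = 0 - 147298/9 = -147298/9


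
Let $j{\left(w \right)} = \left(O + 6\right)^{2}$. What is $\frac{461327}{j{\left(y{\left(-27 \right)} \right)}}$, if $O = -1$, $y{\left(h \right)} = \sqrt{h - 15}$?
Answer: $\frac{461327}{25} \approx 18453.0$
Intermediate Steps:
$y{\left(h \right)} = \sqrt{-15 + h}$
$j{\left(w \right)} = 25$ ($j{\left(w \right)} = \left(-1 + 6\right)^{2} = 5^{2} = 25$)
$\frac{461327}{j{\left(y{\left(-27 \right)} \right)}} = \frac{461327}{25}$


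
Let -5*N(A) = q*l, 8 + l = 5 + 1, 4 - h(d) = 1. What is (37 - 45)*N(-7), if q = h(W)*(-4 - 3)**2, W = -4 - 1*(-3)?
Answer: -2352/5 ≈ -470.40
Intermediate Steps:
W = -1 (W = -4 + 3 = -1)
h(d) = 3 (h(d) = 4 - 1*1 = 4 - 1 = 3)
l = -2 (l = -8 + (5 + 1) = -8 + 6 = -2)
q = 147 (q = 3*(-4 - 3)**2 = 3*(-7)**2 = 3*49 = 147)
N(A) = 294/5 (N(A) = -147*(-2)/5 = -1/5*(-294) = 294/5)
(37 - 45)*N(-7) = (37 - 45)*(294/5) = -8*294/5 = -2352/5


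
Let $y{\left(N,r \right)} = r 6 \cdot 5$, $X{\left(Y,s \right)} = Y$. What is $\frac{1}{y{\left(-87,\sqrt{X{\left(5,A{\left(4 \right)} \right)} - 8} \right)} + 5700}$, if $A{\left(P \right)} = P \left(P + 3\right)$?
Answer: $\frac{19}{108309} - \frac{i \sqrt{3}}{1083090} \approx 0.00017542 - 1.5992 \cdot 10^{-6} i$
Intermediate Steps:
$A{\left(P \right)} = P \left(3 + P\right)$
$y{\left(N,r \right)} = 30 r$ ($y{\left(N,r \right)} = 6 r 5 = 30 r$)
$\frac{1}{y{\left(-87,\sqrt{X{\left(5,A{\left(4 \right)} \right)} - 8} \right)} + 5700} = \frac{1}{30 \sqrt{5 - 8} + 5700} = \frac{1}{30 \sqrt{-3} + 5700} = \frac{1}{30 i \sqrt{3} + 5700} = \frac{1}{5700 + 30 i \sqrt{3}}$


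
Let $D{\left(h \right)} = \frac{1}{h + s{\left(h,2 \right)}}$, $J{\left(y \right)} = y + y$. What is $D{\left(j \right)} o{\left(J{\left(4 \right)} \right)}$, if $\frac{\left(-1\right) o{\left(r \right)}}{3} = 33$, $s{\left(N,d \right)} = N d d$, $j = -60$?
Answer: $\frac{33}{100} \approx 0.33$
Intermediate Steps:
$J{\left(y \right)} = 2 y$
$s{\left(N,d \right)} = N d^{2}$
$o{\left(r \right)} = -99$ ($o{\left(r \right)} = \left(-3\right) 33 = -99$)
$D{\left(h \right)} = \frac{1}{5 h}$ ($D{\left(h \right)} = \frac{1}{h + h 2^{2}} = \frac{1}{h + h 4} = \frac{1}{h + 4 h} = \frac{1}{5 h}$)
$D{\left(j \right)} o{\left(J{\left(4 \right)} \right)} = \frac{1}{5 \left(-60\right)} \left(-99\right) = \frac{1}{5} \left(- \frac{1}{60}\right) \left(-99\right) = \left(- \frac{1}{300}\right) \left(-99\right) = \frac{33}{100}$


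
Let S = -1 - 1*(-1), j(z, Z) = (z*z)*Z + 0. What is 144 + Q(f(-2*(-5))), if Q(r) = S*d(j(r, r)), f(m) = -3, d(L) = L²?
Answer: 144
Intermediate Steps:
j(z, Z) = Z*z² (j(z, Z) = z²*Z + 0 = Z*z² + 0 = Z*z²)
S = 0 (S = -1 + 1 = 0)
Q(r) = 0 (Q(r) = 0*(r*r²)² = 0*(r³)² = 0*r⁶ = 0)
144 + Q(f(-2*(-5))) = 144 + 0 = 144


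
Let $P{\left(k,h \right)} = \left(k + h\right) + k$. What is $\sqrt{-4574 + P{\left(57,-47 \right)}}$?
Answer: $i \sqrt{4507} \approx 67.134 i$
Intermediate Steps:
$P{\left(k,h \right)} = h + 2 k$ ($P{\left(k,h \right)} = \left(h + k\right) + k = h + 2 k$)
$\sqrt{-4574 + P{\left(57,-47 \right)}} = \sqrt{-4574 + \left(-47 + 2 \cdot 57\right)} = \sqrt{-4574 + \left(-47 + 114\right)} = \sqrt{-4574 + 67} = \sqrt{-4507} = i \sqrt{4507}$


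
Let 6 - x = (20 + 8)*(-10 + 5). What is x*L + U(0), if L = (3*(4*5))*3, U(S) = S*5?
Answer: 26280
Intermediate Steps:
U(S) = 5*S
x = 146 (x = 6 - (20 + 8)*(-10 + 5) = 6 - 28*(-5) = 6 - 1*(-140) = 6 + 140 = 146)
L = 180 (L = (3*20)*3 = 60*3 = 180)
x*L + U(0) = 146*180 + 5*0 = 26280 + 0 = 26280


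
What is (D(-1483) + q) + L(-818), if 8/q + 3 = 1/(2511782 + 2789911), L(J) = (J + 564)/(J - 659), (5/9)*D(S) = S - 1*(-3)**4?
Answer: -23640257448074/8389928645 ≈ -2817.7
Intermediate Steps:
D(S) = -729/5 + 9*S/5 (D(S) = 9*(S - 1*(-3)**4)/5 = 9*(S - 1*81)/5 = 9*(S - 81)/5 = 9*(-81 + S)/5 = -729/5 + 9*S/5)
L(J) = (564 + J)/(-659 + J)
q = -21206772/7952539 (q = 8/(-3 + 1/(2511782 + 2789911)) = 8/(-3 + 1/5301693) = 8/(-15905078/5301693) = 8*(-5301693/15905078) = -21206772/7952539 ≈ -2.6667)
(D(-1483) + q) + L(-818) = ((-729/5 + (9/5)*(-1483)) - 21206772/7952539) + (564 - 818)/(-659 - 818) = ((-729/5 - 13347/5) - 21206772/7952539) - 254/(-1477) = (-14076/5 - 21206772/7952539) - 1/1477*(-254) = -112045972824/39762695 + 254/1477 = -23640257448074/8389928645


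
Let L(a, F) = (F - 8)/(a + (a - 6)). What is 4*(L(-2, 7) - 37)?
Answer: -738/5 ≈ -147.60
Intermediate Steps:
L(a, F) = (-8 + F)/(-6 + 2*a) (L(a, F) = (-8 + F)/(a + (-6 + a)) = (-8 + F)/(-6 + 2*a))
4*(L(-2, 7) - 37) = 4*((-8 + 7)/(2*(-3 - 2)) - 37) = 4*((1/2)*(-1)/(-5) - 37) = 4*((1/2)*(-1/5)*(-1) - 37) = 4*(1/10 - 37) = 4*(-369/10) = -738/5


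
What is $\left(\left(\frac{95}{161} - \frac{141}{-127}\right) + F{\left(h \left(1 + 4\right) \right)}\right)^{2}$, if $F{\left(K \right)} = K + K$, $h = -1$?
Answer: $\frac{28799447616}{418079809} \approx 68.885$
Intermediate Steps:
$F{\left(K \right)} = 2 K$
$\left(\left(\frac{95}{161} - \frac{141}{-127}\right) + F{\left(h \left(1 + 4\right) \right)}\right)^{2} = \left(\left(\frac{95}{161} - \frac{141}{-127}\right) + 2 \left(- (1 + 4)\right)\right)^{2} = \left(\left(95 \cdot \frac{1}{161} - - \frac{141}{127}\right) + 2 \left(\left(-1\right) 5\right)\right)^{2} = \left(\left(\frac{95}{161} + \frac{141}{127}\right) + 2 \left(-5\right)\right)^{2} = \left(\frac{34766}{20447} - 10\right)^{2} = \left(- \frac{169704}{20447}\right)^{2} = \frac{28799447616}{418079809}$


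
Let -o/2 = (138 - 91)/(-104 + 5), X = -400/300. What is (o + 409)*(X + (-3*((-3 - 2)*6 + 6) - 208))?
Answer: -16721020/297 ≈ -56300.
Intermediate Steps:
X = -4/3 (X = -400*1/300 = -4/3 ≈ -1.3333)
o = 94/99 (o = -2*(138 - 91)/(-104 + 5) = -94/(-99) = -94*(-1)/99 = -2*(-47/99) = 94/99 ≈ 0.94950)
(o + 409)*(X + (-3*((-3 - 2)*6 + 6) - 208)) = (94/99 + 409)*(-4/3 + (-3*((-3 - 2)*6 + 6) - 208)) = 40585*(-4/3 + (-3*(-5*6 + 6) - 208))/99 = 40585*(-4/3 + (-3*(-30 + 6) - 208))/99 = 40585*(-4/3 + (-3*(-24) - 208))/99 = 40585*(-4/3 + (72 - 208))/99 = 40585*(-4/3 - 136)/99 = (40585/99)*(-412/3) = -16721020/297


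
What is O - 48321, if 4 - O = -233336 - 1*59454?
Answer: 244473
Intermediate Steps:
O = 292794 (O = 4 - (-233336 - 1*59454) = 4 - (-233336 - 59454) = 4 - 1*(-292790) = 4 + 292790 = 292794)
O - 48321 = 292794 - 48321 = 244473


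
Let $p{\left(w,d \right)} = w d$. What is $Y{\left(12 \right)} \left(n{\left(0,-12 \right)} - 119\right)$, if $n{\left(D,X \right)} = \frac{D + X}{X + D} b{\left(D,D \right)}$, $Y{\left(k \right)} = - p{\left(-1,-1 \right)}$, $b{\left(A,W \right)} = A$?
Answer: $119$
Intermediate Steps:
$p{\left(w,d \right)} = d w$
$Y{\left(k \right)} = -1$ ($Y{\left(k \right)} = - \left(-1\right) \left(-1\right) = \left(-1\right) 1 = -1$)
$n{\left(D,X \right)} = D$ ($n{\left(D,X \right)} = \frac{D + X}{X + D} D = \frac{D + X}{D + X} D = 1 D = D$)
$Y{\left(12 \right)} \left(n{\left(0,-12 \right)} - 119\right) = - (0 - 119) = \left(-1\right) \left(-119\right) = 119$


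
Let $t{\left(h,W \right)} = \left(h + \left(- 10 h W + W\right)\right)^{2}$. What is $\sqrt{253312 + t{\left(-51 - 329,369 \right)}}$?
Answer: $\sqrt{1966134245033} \approx 1.4022 \cdot 10^{6}$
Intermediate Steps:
$t{\left(h,W \right)} = \left(W + h - 10 W h\right)^{2}$ ($t{\left(h,W \right)} = \left(h - \left(- W + 10 W h\right)\right)^{2} = \left(W + h - 10 W h\right)^{2}$)
$\sqrt{253312 + t{\left(-51 - 329,369 \right)}} = \sqrt{253312 + \left(369 - 380 - 3690 \left(-51 - 329\right)\right)^{2}} = \sqrt{253312 + \left(369 - 380 - 3690 \left(-380\right)\right)^{2}} = \sqrt{253312 + \left(369 - 380 + 1402200\right)^{2}} = \sqrt{253312 + 1402189^{2}} = \sqrt{253312 + 1966133991721} = \sqrt{1966134245033}$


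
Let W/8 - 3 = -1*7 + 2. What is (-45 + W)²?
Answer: 3721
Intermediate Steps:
W = -16 (W = 24 + 8*(-1*7 + 2) = 24 + 8*(-7 + 2) = 24 + 8*(-5) = 24 - 40 = -16)
(-45 + W)² = (-45 - 16)² = (-61)² = 3721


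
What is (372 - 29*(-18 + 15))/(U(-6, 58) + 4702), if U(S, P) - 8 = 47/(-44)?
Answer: 20196/207193 ≈ 0.097474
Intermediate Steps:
U(S, P) = 305/44 (U(S, P) = 8 + 47/(-44) = 8 + 47*(-1/44) = 8 - 47/44 = 305/44)
(372 - 29*(-18 + 15))/(U(-6, 58) + 4702) = (372 - 29*(-18 + 15))/(305/44 + 4702) = (372 - 29*(-3))/(207193/44) = (372 + 87)*(44/207193) = 459*(44/207193) = 20196/207193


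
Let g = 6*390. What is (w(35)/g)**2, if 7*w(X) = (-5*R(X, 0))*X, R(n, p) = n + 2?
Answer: 34225/219024 ≈ 0.15626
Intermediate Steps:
R(n, p) = 2 + n
w(X) = X*(-10 - 5*X)/7 (w(X) = ((-5*(2 + X))*X)/7 = ((-10 - 5*X)*X)/7 = (X*(-10 - 5*X))/7 = X*(-10 - 5*X)/7)
g = 2340
(w(35)/g)**2 = (-5/7*35*(2 + 35)/2340)**2 = (-5/7*35*37*(1/2340))**2 = (-925*1/2340)**2 = (-185/468)**2 = 34225/219024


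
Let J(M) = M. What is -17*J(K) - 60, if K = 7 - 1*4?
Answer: -111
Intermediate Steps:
K = 3 (K = 7 - 4 = 3)
-17*J(K) - 60 = -17*3 - 60 = -51 - 60 = -111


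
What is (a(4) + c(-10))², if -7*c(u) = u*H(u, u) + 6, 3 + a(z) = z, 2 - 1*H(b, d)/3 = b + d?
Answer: 436921/49 ≈ 8916.8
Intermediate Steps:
H(b, d) = 6 - 3*b - 3*d (H(b, d) = 6 - 3*(b + d) = 6 + (-3*b - 3*d) = 6 - 3*b - 3*d)
a(z) = -3 + z
c(u) = -6/7 - u*(6 - 6*u)/7 (c(u) = -(u*(6 - 3*u - 3*u) + 6)/7 = -(u*(6 - 6*u) + 6)/7 = -(6 + u*(6 - 6*u))/7 = -6/7 - u*(6 - 6*u)/7)
(a(4) + c(-10))² = ((-3 + 4) + (-6/7 + (6/7)*(-10)*(-1 - 10)))² = (1 + (-6/7 + (6/7)*(-10)*(-11)))² = (1 + (-6/7 + 660/7))² = (1 + 654/7)² = (661/7)² = 436921/49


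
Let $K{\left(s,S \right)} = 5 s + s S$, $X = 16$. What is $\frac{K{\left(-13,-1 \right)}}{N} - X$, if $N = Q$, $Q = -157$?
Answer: $- \frac{2460}{157} \approx -15.669$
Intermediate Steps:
$K{\left(s,S \right)} = 5 s + S s$
$N = -157$
$\frac{K{\left(-13,-1 \right)}}{N} - X = \frac{\left(-13\right) \left(5 - 1\right)}{-157} - 16 = \left(-13\right) 4 \left(- \frac{1}{157}\right) - 16 = \left(-52\right) \left(- \frac{1}{157}\right) - 16 = \frac{52}{157} - 16 = - \frac{2460}{157}$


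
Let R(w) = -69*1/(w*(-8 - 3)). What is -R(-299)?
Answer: 3/143 ≈ 0.020979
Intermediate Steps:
R(w) = 69/(11*w) (R(w) = -69*(-1/(11*w)) = -(-69)/(11*w) = 69/(11*w))
-R(-299) = -69/(11*(-299)) = -69*(-1)/(11*299) = -1*(-3/143) = 3/143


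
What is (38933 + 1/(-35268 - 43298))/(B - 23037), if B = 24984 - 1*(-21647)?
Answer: 3058810077/1853686204 ≈ 1.6501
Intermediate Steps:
B = 46631 (B = 24984 + 21647 = 46631)
(38933 + 1/(-35268 - 43298))/(B - 23037) = (38933 + 1/(-35268 - 43298))/(46631 - 23037) = (38933 + 1/(-78566))/23594 = (38933 - 1/78566)*(1/23594) = (3058810077/78566)*(1/23594) = 3058810077/1853686204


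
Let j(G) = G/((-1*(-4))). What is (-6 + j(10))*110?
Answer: -385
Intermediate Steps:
j(G) = G/4
(-6 + j(10))*110 = (-6 + (¼)*10)*110 = (-6 + 5/2)*110 = -7/2*110 = -385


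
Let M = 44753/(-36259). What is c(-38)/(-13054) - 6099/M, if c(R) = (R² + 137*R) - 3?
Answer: 2886977584659/584205662 ≈ 4941.7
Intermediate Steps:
M = -44753/36259 (M = 44753*(-1/36259) = -44753/36259 ≈ -1.2343)
c(R) = -3 + R² + 137*R
c(-38)/(-13054) - 6099/M = (-3 + (-38)² + 137*(-38))/(-13054) - 6099/(-44753/36259) = (-3 + 1444 - 5206)*(-1/13054) - 6099*(-36259/44753) = -3765*(-1/13054) + 221143641/44753 = 3765/13054 + 221143641/44753 = 2886977584659/584205662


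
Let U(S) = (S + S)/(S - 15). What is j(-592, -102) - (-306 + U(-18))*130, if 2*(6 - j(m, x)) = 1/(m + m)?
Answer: 1032651659/26048 ≈ 39644.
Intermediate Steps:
j(m, x) = 6 - 1/(4*m) (j(m, x) = 6 - 1/(2*(m + m)) = 6 - 1/(2*m)/2 = 6 - 1/(4*m))
U(S) = 2*S/(-15 + S) (U(S) = (2*S)/(-15 + S) = 2*S/(-15 + S))
j(-592, -102) - (-306 + U(-18))*130 = (6 - ¼/(-592)) - (-306 + 2*(-18)/(-15 - 18))*130 = (6 - ¼*(-1/592)) - (-306 + 2*(-18)/(-33))*130 = (6 + 1/2368) - (-306 + 2*(-18)*(-1/33))*130 = 14209/2368 - (-306 + 12/11)*130 = 14209/2368 - (-3354)*130/11 = 14209/2368 - 1*(-436020/11) = 14209/2368 + 436020/11 = 1032651659/26048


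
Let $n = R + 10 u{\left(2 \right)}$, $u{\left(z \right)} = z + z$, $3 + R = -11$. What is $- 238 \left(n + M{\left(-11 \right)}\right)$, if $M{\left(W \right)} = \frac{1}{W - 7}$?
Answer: $- \frac{55573}{9} \approx -6174.8$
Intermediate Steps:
$R = -14$ ($R = -3 - 11 = -14$)
$M{\left(W \right)} = \frac{1}{-7 + W}$
$u{\left(z \right)} = 2 z$
$n = 26$ ($n = -14 + 10 \cdot 2 \cdot 2 = -14 + 10 \cdot 4 = -14 + 40 = 26$)
$- 238 \left(n + M{\left(-11 \right)}\right) = - 238 \left(26 + \frac{1}{-7 - 11}\right) = - 238 \left(26 + \frac{1}{-18}\right) = - 238 \left(26 - \frac{1}{18}\right) = \left(-238\right) \frac{467}{18} = - \frac{55573}{9}$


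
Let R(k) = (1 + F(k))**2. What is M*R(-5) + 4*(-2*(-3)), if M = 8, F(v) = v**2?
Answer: 5432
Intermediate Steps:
R(k) = (1 + k**2)**2
M*R(-5) + 4*(-2*(-3)) = 8*(1 + (-5)**2)**2 + 4*(-2*(-3)) = 8*(1 + 25)**2 + 4*6 = 8*26**2 + 24 = 8*676 + 24 = 5408 + 24 = 5432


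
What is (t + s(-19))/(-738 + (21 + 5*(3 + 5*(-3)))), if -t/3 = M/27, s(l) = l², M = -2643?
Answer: -1964/2331 ≈ -0.84256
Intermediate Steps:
t = 881/3 (t = -(-7929)/27 = -3*(-881/9) = 881/3 ≈ 293.67)
(t + s(-19))/(-738 + (21 + 5*(3 + 5*(-3)))) = (881/3 + (-19)²)/(-738 + (21 + 5*(3 + 5*(-3)))) = (881/3 + 361)/(-738 + (21 + 5*(3 - 15))) = 1964/(3*(-738 + (21 + 5*(-12)))) = 1964/(3*(-738 + (21 - 60))) = 1964/(3*(-738 - 39)) = (1964/3)/(-777) = (1964/3)*(-1/777) = -1964/2331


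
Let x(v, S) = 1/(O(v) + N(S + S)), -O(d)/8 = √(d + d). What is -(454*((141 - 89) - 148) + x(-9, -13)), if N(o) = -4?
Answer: 12726529/292 - 3*I*√2/146 ≈ 43584.0 - 0.029059*I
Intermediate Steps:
O(d) = -8*√2*√d (O(d) = -8*√(d + d) = -8*√2*√d)
x(v, S) = 1/(-4 - 8*√2*√v) (x(v, S) = 1/(-8*√2*√v - 4) = 1/(-4 - 8*√2*√v))
-(454*((141 - 89) - 148) + x(-9, -13)) = -(454*((141 - 89) - 148) - 1/(4 + 8*√2*√(-9))) = -(454*(52 - 148) - 1/(4 + 8*√2*(3*I))) = -(454*(-96) - 1/(4 + 24*I*√2)) = -(-43584 - 1/(4 + 24*I*√2)) = 43584 + 1/(4 + 24*I*√2)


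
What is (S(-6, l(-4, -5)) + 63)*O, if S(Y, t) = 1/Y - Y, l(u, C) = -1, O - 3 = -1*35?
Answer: -6608/3 ≈ -2202.7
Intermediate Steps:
O = -32 (O = 3 - 1*35 = 3 - 35 = -32)
(S(-6, l(-4, -5)) + 63)*O = ((1/(-6) - 1*(-6)) + 63)*(-32) = ((-⅙ + 6) + 63)*(-32) = (35/6 + 63)*(-32) = (413/6)*(-32) = -6608/3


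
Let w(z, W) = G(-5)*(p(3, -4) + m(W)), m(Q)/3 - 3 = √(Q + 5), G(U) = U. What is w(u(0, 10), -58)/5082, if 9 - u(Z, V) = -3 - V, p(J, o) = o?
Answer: -25/5082 - 5*I*√53/1694 ≈ -0.0049193 - 0.021488*I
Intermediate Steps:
u(Z, V) = 12 + V (u(Z, V) = 9 - (-3 - V) = 9 + (3 + V) = 12 + V)
m(Q) = 9 + 3*√(5 + Q) (m(Q) = 9 + 3*√(Q + 5) = 9 + 3*√(5 + Q))
w(z, W) = -25 - 15*√(5 + W) (w(z, W) = -5*(-4 + (9 + 3*√(5 + W))) = -5*(5 + 3*√(5 + W)) = -25 - 15*√(5 + W))
w(u(0, 10), -58)/5082 = (-25 - 15*√(5 - 58))/5082 = (-25 - 15*I*√53)*(1/5082) = -25/5082 - 5*I*√53/1694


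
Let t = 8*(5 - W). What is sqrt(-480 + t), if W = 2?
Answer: 2*I*sqrt(114) ≈ 21.354*I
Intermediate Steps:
t = 24 (t = 8*(5 - 1*2) = 8*(5 - 2) = 8*3 = 24)
sqrt(-480 + t) = sqrt(-480 + 24) = sqrt(-456) = 2*I*sqrt(114)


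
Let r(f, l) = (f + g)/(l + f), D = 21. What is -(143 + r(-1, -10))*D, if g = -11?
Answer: -33285/11 ≈ -3025.9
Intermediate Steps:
r(f, l) = (-11 + f)/(f + l) (r(f, l) = (f - 11)/(l + f) = (-11 + f)/(f + l))
-(143 + r(-1, -10))*D = -(143 + (-11 - 1)/(-1 - 10))*21 = -(143 - 12/(-11))*21 = -(143 - 1/11*(-12))*21 = -(143 + 12/11)*21 = -1585*21/11 = -1*33285/11 = -33285/11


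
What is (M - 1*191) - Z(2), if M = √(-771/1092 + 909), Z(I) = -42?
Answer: -149 + √30086329/182 ≈ -118.86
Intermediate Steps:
M = √30086329/182 (M = √(-771*1/1092 + 909) = √(-257/364 + 909) = √(330619/364) = √30086329/182 ≈ 30.138)
(M - 1*191) - Z(2) = (√30086329/182 - 1*191) - 1*(-42) = (√30086329/182 - 191) + 42 = (-191 + √30086329/182) + 42 = -149 + √30086329/182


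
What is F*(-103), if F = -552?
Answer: 56856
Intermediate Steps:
F*(-103) = -552*(-103) = 56856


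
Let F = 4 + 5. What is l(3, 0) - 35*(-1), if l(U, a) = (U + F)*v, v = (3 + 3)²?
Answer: 467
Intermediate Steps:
v = 36 (v = 6² = 36)
F = 9
l(U, a) = 324 + 36*U (l(U, a) = (U + 9)*36 = (9 + U)*36 = 324 + 36*U)
l(3, 0) - 35*(-1) = (324 + 36*3) - 35*(-1) = (324 + 108) + 35 = 432 + 35 = 467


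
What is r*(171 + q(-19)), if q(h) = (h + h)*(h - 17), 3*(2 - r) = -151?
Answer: 80541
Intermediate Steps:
r = 157/3 (r = 2 - 1/3*(-151) = 2 + 151/3 = 157/3 ≈ 52.333)
q(h) = 2*h*(-17 + h) (q(h) = (2*h)*(-17 + h) = 2*h*(-17 + h))
r*(171 + q(-19)) = 157*(171 + 2*(-19)*(-17 - 19))/3 = 157*(171 + 2*(-19)*(-36))/3 = 157*(171 + 1368)/3 = (157/3)*1539 = 80541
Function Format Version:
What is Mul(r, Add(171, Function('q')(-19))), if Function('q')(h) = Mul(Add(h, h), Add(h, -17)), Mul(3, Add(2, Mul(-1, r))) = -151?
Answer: 80541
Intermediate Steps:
r = Rational(157, 3) (r = Add(2, Mul(Rational(-1, 3), -151)) = Add(2, Rational(151, 3)) = Rational(157, 3) ≈ 52.333)
Function('q')(h) = Mul(2, h, Add(-17, h)) (Function('q')(h) = Mul(Mul(2, h), Add(-17, h)) = Mul(2, h, Add(-17, h)))
Mul(r, Add(171, Function('q')(-19))) = Mul(Rational(157, 3), Add(171, Mul(2, -19, Add(-17, -19)))) = Mul(Rational(157, 3), Add(171, Mul(2, -19, -36))) = Mul(Rational(157, 3), Add(171, 1368)) = Mul(Rational(157, 3), 1539) = 80541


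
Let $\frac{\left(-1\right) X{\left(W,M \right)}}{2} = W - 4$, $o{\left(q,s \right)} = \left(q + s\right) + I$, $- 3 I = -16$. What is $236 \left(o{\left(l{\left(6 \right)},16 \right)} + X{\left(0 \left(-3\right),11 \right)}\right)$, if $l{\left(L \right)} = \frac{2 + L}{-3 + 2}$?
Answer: $\frac{15104}{3} \approx 5034.7$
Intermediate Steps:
$I = \frac{16}{3}$ ($I = \left(- \frac{1}{3}\right) \left(-16\right) = \frac{16}{3} \approx 5.3333$)
$l{\left(L \right)} = -2 - L$ ($l{\left(L \right)} = \frac{2 + L}{-1} = \left(2 + L\right) \left(-1\right) = -2 - L$)
$o{\left(q,s \right)} = \frac{16}{3} + q + s$ ($o{\left(q,s \right)} = \left(q + s\right) + \frac{16}{3} = \frac{16}{3} + q + s$)
$X{\left(W,M \right)} = 8 - 2 W$ ($X{\left(W,M \right)} = - 2 \left(W - 4\right) = - 2 \left(-4 + W\right) = 8 - 2 W$)
$236 \left(o{\left(l{\left(6 \right)},16 \right)} + X{\left(0 \left(-3\right),11 \right)}\right) = 236 \left(\left(\frac{16}{3} - 8 + 16\right) + \left(8 - 2 \cdot 0 \left(-3\right)\right)\right) = 236 \left(\left(\frac{16}{3} - 8 + 16\right) + \left(8 - 0\right)\right) = 236 \left(\left(\frac{16}{3} - 8 + 16\right) + \left(8 + 0\right)\right) = 236 \left(\frac{40}{3} + 8\right) = 236 \cdot \frac{64}{3} = \frac{15104}{3}$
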